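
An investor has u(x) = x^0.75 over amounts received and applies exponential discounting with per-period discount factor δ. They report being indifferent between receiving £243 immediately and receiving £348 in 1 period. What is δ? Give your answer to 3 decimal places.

δ ≈ 0.764

The payoff in 1 period is discounted by δ, so u(243) = δ·u(348) and δ = u(243)/u(348).
Since u(x) = x^0.75, δ = (243/348)^0.75 = 0.69828^0.75 = 0.76387.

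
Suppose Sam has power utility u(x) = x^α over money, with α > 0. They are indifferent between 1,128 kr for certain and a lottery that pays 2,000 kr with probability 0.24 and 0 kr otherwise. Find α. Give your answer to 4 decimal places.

α ≈ 2.4919

The lottery's expected utility is 0.24·u(2000) + 0.76·u(0) = 0.24·2000^α (since u(0) = 0 for α > 0).
Indifference: 1128^α = 0.24·2000^α, so (1128/2000)^α = 0.24.
Taking logs: α·ln(1128/2000) = ln(0.24), so α = -1.4271164 / -0.5727010 ≈ 2.4919.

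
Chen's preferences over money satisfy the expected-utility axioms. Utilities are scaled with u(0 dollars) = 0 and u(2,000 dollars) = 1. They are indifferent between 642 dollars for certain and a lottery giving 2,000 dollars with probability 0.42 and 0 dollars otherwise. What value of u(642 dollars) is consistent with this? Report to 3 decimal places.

0.420

By the standard-gamble method, u(642 dollars) is just the indifference probability on the best outcome: 0.42.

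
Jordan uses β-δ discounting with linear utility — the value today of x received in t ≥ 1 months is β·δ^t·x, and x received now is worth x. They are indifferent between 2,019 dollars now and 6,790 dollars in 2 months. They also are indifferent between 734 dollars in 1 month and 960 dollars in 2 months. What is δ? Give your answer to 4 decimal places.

From the later pair, β·δ^1·734 = β·δ^2·960; dividing through, δ = 734/960 = 0.76458.

δ ≈ 0.7646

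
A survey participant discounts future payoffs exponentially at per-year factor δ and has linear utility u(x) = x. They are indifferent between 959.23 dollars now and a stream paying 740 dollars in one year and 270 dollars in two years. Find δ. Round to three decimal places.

Equating present values: 959.23 = 740δ + 270δ².
Rearranged: 270δ² + 740δ − 959.23 = 0.
By the quadratic formula (taking the positive root), δ = (−740 + √1583568.40) / 540 ≈ 0.960.

δ ≈ 0.960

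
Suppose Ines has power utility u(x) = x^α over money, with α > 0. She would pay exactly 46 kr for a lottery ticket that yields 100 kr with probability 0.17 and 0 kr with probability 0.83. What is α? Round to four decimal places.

α ≈ 2.2819

EU(lottery) = 0.17·100^α + 0.83·0 = 0.17·100^α.
Indifference: 46^α = 0.17·100^α, so (46/100)^α = 0.17.
Take logs: α = ln 0.17 / ln(46/100) ≈ 2.281895.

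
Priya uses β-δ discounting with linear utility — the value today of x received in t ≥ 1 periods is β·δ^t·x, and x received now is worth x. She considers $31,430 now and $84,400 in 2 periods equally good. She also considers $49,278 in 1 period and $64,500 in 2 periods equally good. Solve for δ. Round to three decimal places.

δ ≈ 0.764

The second indifference involves only future payoffs, so β cancels: β·δ^1·49278 = β·δ^2·64500, giving δ = 49278/64500 = 0.76400.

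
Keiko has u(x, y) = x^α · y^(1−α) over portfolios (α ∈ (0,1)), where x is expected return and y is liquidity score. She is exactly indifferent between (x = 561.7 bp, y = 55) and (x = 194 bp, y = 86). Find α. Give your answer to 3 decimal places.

Indifference: 561.7^α · 55^(1−α) = 194^α · 86^(1−α).
(561.7/194)^α = (86/55)^(1−α); take logs: α·ln(561.7/194) = (1−α)·ln(86/55), i.e. α·1.063110 = (1−α)·0.447014.
With A = 1.063110 and B = 0.447014: α·A = (1−α)·B, so α = B/(A+B) = 0.447014/1.510124 ≈ 0.296.

α ≈ 0.296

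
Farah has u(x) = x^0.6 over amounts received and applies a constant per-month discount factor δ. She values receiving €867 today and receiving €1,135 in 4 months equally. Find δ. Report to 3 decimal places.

δ ≈ 0.960

Indifference means u(867) = δ^4 · u(1135), so δ^4 = u(867)/u(1135).
With u(x) = x^0.6: δ^4 = 867^0.6/1135^0.6 = (867/1135)^0.6 = 0.85077.
Taking the 4th root: δ = 0.85077^(1/4) ≈ 0.960.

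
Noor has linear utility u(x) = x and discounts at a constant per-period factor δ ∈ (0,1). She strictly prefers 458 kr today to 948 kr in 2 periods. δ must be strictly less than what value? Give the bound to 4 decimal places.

δ < 0.6951

Under u(x) = x this choice says 458 > δ^2·948.
Hence δ^2 < 458/948 = 0.48312, and x ↦ x^(1/2) is increasing on (0,∞).
δ < 0.48312^(1/2) = 0.6951.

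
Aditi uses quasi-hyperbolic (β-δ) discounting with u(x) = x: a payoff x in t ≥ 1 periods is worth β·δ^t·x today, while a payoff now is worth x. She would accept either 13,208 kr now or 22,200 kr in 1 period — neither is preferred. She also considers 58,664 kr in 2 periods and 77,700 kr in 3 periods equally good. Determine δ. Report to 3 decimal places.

Both payoffs in the second observation are in the future, so β drops out: δ^2·58664 = δ^3·77700 ⇒ δ = 58664/77700 = 0.75501.

δ ≈ 0.755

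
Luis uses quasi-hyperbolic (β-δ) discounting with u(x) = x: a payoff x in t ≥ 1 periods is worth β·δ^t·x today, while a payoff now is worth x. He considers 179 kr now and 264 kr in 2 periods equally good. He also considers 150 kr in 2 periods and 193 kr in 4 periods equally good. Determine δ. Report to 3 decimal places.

δ ≈ 0.882

The second indifference involves only future payoffs, so β cancels: β·δ^2·150 = β·δ^4·193, giving δ^2 = 150/193 = 0.77720, so δ = 0.88159.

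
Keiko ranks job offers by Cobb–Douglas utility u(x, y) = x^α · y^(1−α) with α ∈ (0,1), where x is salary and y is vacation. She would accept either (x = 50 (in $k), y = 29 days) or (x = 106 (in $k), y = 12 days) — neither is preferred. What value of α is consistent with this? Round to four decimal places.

The Cobb–Douglas utilities coincide, so 50^α·29^(1−α) = 106^α·12^(1−α).
Rearrange to (50/106)^α = (12/29)^(1−α) and take logs: α·-0.7514161 = (1−α)·-0.8823892.
With A = -0.7514161 and B = -0.8823892: α·A = (1−α)·B, so α = B/(A+B) = -0.8823892/-1.6338053 ≈ 0.5401.

α ≈ 0.5401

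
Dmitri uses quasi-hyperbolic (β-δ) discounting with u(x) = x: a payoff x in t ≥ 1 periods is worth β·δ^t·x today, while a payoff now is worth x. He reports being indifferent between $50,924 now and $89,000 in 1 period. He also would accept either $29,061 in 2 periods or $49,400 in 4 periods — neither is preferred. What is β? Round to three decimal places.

Both payoffs in the second observation are in the future, so β drops out: δ^2·29061 = δ^4·49400 ⇒ δ^2 = 29061/49400 = 0.58828, so δ = 0.76699.
Now use the now-vs-future pair: 50924 = β·δ·89000 gives β = 50924/(0.76699·89000) ≈ 0.746.

β ≈ 0.746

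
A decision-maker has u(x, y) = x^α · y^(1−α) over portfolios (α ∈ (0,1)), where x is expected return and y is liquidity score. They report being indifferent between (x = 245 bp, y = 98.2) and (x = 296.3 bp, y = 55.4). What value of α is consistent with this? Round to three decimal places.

The Cobb–Douglas utilities coincide, so 245^α·98.2^(1−α) = 296.3^α·55.4^(1−α).
Rearrange to (245/296.3)^α = (55.4/98.2)^(1−α) and take logs: α·-0.190114 = (1−α)·-0.572427.
With A = -0.190114 and B = -0.572427: α·A = (1−α)·B, so α = B/(A+B) = -0.572427/-0.762541 ≈ 0.751.

α ≈ 0.751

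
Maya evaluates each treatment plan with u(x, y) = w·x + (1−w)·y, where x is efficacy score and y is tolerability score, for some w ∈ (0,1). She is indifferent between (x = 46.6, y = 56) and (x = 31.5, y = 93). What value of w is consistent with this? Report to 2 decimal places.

Indifference: w·46.6 + (1−w)·56 = w·31.5 + (1−w)·93.
Collecting terms: w·15.1 = (1−w)·37.
The marginal rate of substitution is 37/15.1, so w = 37/(15.1+37) = 0.71.

w = 0.71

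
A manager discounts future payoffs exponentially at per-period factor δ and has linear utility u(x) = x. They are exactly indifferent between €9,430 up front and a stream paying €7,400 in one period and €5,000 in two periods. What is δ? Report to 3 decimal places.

The stream is worth 7400δ + 5000δ² today, so 7400δ + 5000δ² = 9430.
That is, 5000δ² + 7400δ − 9430 = 0, a quadratic in δ.
δ = (−7400 + √(7400² + 4·5000·9430)) / (2·5000) = (−7400 + √243360000.00) / 10000 ≈ 0.820.

δ ≈ 0.820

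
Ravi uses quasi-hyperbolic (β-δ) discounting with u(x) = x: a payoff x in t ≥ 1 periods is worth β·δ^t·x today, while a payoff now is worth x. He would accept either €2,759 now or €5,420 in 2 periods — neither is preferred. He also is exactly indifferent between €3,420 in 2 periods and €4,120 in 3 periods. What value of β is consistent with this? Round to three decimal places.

Both payoffs in the second observation are in the future, so β drops out: δ^2·3420 = δ^3·4120 ⇒ δ = 3420/4120 = 0.83010.
Substituting δ into 2759 = β·δ^2·5420: β = 2759/(3734.712) ≈ 0.739.

β ≈ 0.739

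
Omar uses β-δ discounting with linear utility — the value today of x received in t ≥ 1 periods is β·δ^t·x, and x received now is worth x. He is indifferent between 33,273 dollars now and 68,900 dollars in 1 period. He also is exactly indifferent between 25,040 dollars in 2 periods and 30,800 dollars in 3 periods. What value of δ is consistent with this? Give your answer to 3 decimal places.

The second indifference involves only future payoffs, so β cancels: β·δ^2·25040 = β·δ^3·30800, giving δ = 25040/30800 = 0.81299.

δ ≈ 0.813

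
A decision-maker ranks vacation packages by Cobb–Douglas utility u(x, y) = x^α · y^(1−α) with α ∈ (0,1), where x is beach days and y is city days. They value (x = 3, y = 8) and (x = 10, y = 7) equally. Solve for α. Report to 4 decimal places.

The Cobb–Douglas utilities coincide, so 3^α·8^(1−α) = 10^α·7^(1−α).
Taking logs: α·ln 3 + (1−α)·ln 8 = α·ln 10 + (1−α)·ln 7, i.e. α·-1.2039728 = (1−α)·-0.1335314.
So α/(1−α) = (-0.1335314)/(-1.2039728) = 0.1109090, and α = 0.1109090/1.1109090 ≈ 0.0998.

α ≈ 0.0998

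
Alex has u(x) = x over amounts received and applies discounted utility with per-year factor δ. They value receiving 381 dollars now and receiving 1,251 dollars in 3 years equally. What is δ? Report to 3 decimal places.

δ ≈ 0.673

Equating discounted utilities: u(381) = δ^3·u(1251) ⇒ δ^3 = u(381)/u(1251).
With u(x) = x: δ^3 = 381/1251 = 0.30456.
So δ = 0.30456^(1/3) ≈ 0.673.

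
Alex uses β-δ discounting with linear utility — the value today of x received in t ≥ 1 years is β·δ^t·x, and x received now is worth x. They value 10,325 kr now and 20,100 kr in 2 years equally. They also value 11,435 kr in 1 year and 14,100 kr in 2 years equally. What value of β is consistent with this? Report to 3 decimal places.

β ≈ 0.781

From the later pair, β·δ^1·11435 = β·δ^2·14100; dividing through, δ = 11435/14100 = 0.81099.
Now use the now-vs-future pair: 10325 = β·δ^2·20100 gives β = 10325/(0.65771·20100) ≈ 0.781.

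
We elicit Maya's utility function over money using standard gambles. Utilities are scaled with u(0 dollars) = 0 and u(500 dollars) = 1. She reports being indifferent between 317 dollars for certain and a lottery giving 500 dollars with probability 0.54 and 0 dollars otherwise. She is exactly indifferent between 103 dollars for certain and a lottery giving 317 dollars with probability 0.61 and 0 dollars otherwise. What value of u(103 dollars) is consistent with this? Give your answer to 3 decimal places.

0.329

First, u(317 dollars) = 0.54·u(500 dollars) + 0.46·u(0 dollars) = 0.54.
Then u(103 dollars) = 0.61·u(317 dollars) + 0.39·u(0 dollars) = 0.61·0.54 + 0.39·0.00 = 0.3294.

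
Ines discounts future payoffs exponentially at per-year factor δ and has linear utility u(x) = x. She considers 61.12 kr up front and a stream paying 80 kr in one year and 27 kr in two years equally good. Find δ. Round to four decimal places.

δ ≈ 0.6300

Equating present values: 61.12 = 80δ + 27δ².
Rearranged: 27δ² + 80δ − 61.12 = 0.
δ = (−80 + √(80² + 4·27·61.12)) / (2·27) = (−80 + √13000.96) / 54 ≈ 0.6300.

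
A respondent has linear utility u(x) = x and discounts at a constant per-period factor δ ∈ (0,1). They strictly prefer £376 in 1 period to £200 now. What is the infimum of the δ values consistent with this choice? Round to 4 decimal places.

Comparing present values: 200 < δ·376.
So δ > 200/376 = 0.53191.

δ > 0.5319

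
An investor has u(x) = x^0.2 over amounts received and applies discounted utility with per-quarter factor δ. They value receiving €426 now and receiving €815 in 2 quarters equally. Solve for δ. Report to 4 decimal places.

δ ≈ 0.9372

Indifference means u(426) = δ^2 · u(815), so δ^2 = u(426)/u(815).
Since u(x) = x^0.2, δ^2 = (426/815)^0.2 = 0.52270^0.2 = 0.87832.
Hence δ = (0.87832)^(1/2) = 0.937185.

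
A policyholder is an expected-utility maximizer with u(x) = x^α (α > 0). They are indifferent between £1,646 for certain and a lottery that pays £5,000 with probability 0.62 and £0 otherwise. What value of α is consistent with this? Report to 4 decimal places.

The lottery's expected utility is 0.62·u(5000) + 0.38·u(0) = 0.62·5000^α (since u(0) = 0 for α > 0).
Setting u(1646) equal to that: 1646^α = 0.62·5000^α ⇒ (1646/5000)^α = 0.62.
α = ln(0.62) / ln(1646/5000) = -0.4780358/-1.1110898 ≈ 0.4302.

α ≈ 0.4302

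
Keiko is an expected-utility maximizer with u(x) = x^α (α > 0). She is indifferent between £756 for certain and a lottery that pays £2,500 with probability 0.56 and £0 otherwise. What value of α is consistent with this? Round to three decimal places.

α ≈ 0.485

EU(lottery) = 0.56·2500^α + 0.44·0 = 0.56·2500^α.
Setting u(756) equal to that: 756^α = 0.56·2500^α ⇒ (756/2500)^α = 0.56.
Taking logs: α·ln(756/2500) = ln(0.56), so α = -0.579818 / -1.196005 ≈ 0.485.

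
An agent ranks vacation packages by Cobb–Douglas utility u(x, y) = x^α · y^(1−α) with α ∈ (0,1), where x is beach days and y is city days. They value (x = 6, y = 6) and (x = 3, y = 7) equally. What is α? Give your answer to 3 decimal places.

Indifference: 6^α · 6^(1−α) = 3^α · 7^(1−α).
Rearrange to (6/3)^α = (7/6)^(1−α) and take logs: α·0.693147 = (1−α)·0.154151.
So α/(1−α) = (0.154151)/(0.693147) = 0.222393, and α = 0.222393/1.222393 ≈ 0.182.

α ≈ 0.182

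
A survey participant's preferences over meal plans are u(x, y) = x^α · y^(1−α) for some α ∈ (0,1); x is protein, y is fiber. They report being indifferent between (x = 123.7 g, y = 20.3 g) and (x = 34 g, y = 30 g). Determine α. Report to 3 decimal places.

The Cobb–Douglas utilities coincide, so 123.7^α·20.3^(1−α) = 34^α·30^(1−α).
(123.7/34)^α = (30/20.3)^(1−α); take logs: α·ln(123.7/34) = (1−α)·ln(30/20.3), i.e. α·1.291499 = (1−α)·0.390576.
So α/(1−α) = (0.390576)/(1.291499) = 0.302421, and α = 0.302421/1.302421 ≈ 0.232.

α ≈ 0.232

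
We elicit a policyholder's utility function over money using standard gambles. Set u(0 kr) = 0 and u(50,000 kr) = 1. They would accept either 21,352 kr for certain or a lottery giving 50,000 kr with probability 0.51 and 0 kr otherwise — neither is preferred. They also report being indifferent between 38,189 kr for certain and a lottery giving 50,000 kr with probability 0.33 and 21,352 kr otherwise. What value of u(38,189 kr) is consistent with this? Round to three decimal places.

From the first indifference, u(21,352 kr) = 0.51·u(50,000 kr) + 0.49·u(0 kr) = 0.51·1 + 0.49·0 = 0.51.
Chaining: u(38,189 kr) = 0.33·1.00 + 0.67·0.51 = 0.6717.

0.672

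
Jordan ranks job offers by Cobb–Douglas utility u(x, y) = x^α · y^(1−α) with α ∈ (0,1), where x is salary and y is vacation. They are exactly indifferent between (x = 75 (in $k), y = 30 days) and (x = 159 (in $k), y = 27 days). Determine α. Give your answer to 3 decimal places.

Indifference: 75^α · 30^(1−α) = 159^α · 27^(1−α).
Rearrange to (75/159)^α = (27/30)^(1−α) and take logs: α·-0.751416 = (1−α)·-0.105361.
Thus α·(-0.856777) = -0.105361, so α = -0.105361/-0.856777 ≈ 0.123.

α ≈ 0.123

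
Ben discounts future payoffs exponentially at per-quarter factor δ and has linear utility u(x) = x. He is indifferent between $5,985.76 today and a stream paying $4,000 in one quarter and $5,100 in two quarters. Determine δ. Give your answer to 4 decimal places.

Equating present values: 5985.76 = 4000δ + 5100δ².
Rearranged: 5100δ² + 4000δ − 5985.76 = 0.
The positive root is δ = [−4000 + √(4000² + 4·5100·5985.76)] / (2·5100) = (−4000 + 11752.000)/10200 ≈ 0.7600.

δ ≈ 0.7600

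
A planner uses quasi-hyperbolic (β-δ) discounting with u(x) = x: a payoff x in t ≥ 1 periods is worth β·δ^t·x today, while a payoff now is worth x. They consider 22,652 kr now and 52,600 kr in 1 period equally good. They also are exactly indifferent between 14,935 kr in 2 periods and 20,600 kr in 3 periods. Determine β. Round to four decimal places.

β ≈ 0.5940

From the later pair, β·δ^2·14935 = β·δ^3·20600; dividing through, δ = 14935/20600 = 0.72500.
Substituting δ into 22652 = β·δ·52600: β = 22652/(38135.000) ≈ 0.5940.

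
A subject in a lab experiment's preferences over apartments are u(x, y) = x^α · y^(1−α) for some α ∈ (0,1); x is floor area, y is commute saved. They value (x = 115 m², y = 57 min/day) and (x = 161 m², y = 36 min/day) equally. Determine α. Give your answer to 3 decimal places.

Set the two utilities equal: 115^α·57^(1−α) = 161^α·36^(1−α).
(115/161)^α = (36/57)^(1−α); take logs: α·ln(115/161) = (1−α)·ln(36/57), i.e. α·-0.336472 = (1−α)·-0.459532.
So α/(1−α) = (-0.459532)/(-0.336472) = 1.365736, and α = 1.365736/2.365736 ≈ 0.577.

α ≈ 0.577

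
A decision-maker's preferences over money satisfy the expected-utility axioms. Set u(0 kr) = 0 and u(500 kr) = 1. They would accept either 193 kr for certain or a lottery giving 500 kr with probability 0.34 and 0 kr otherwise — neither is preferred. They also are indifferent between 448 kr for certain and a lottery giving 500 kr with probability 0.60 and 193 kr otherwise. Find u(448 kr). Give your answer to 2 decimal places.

From the first indifference, u(193 kr) = 0.34·u(500 kr) + 0.66·u(0 kr) = 0.34·1 + 0.66·0 = 0.34.
Then u(448 kr) = 0.60·u(500 kr) + 0.40·u(193 kr) = 0.60·1.00 + 0.40·0.34 = 0.7360.

0.74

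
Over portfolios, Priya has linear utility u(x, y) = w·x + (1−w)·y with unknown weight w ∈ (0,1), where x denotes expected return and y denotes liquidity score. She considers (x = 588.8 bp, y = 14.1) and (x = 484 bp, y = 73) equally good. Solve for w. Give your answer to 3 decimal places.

w = 0.360

Indifference: w·588.8 + (1−w)·14.1 = w·484 + (1−w)·73.
Rearranging, 104.8·w − 58.9·(1−w) = 0.
The marginal rate of substitution is 58.9/104.8, so w = 58.9/(104.8+58.9) = 0.360.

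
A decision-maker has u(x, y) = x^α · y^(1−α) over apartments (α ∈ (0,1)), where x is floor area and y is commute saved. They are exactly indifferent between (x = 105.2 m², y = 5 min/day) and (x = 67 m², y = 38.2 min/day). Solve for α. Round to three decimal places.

α ≈ 0.818

Set the two utilities equal: 105.2^α·5^(1−α) = 67^α·38.2^(1−α).
Taking logs: α·ln 105.2 + (1−α)·ln 5 = α·ln 67 + (1−α)·ln 38.2, i.e. α·0.451171 = (1−α)·2.033398.
Thus α·(2.484569) = 2.033398, so α = 2.033398/2.484569 ≈ 0.818.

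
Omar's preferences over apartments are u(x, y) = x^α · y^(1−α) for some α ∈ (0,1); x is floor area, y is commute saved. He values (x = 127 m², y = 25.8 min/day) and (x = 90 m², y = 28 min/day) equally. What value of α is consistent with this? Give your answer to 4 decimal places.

The Cobb–Douglas utilities coincide, so 127^α·25.8^(1−α) = 90^α·28^(1−α).
Rearrange to (127/90)^α = (28/25.8)^(1−α) and take logs: α·0.3443774 = (1−α)·0.0818300.
With A = 0.3443774 and B = 0.0818300: α·A = (1−α)·B, so α = B/(A+B) = 0.0818300/0.4262074 ≈ 0.1920.

α ≈ 0.1920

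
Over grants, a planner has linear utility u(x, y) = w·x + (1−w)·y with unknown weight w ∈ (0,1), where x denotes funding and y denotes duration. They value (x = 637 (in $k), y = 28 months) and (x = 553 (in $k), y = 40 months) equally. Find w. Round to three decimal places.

w = 0.125

Indifference: w·637 + (1−w)·28 = w·553 + (1−w)·40.
Rearranging, 84·w − 12·(1−w) = 0.
The marginal rate of substitution is 12/84, so w = 12/(84+12) = 0.125.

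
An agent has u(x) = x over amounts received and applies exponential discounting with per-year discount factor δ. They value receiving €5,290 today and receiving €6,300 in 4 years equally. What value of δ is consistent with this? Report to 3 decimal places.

δ ≈ 0.957

The payoff in 4 years is discounted by δ^4, so u(5290) = δ^4·u(6300) and δ^4 = u(5290)/u(6300).
With u(x) = x: δ^4 = 5290/6300 = 0.83968.
Taking the 4th root: δ = 0.83968^(1/4) ≈ 0.957.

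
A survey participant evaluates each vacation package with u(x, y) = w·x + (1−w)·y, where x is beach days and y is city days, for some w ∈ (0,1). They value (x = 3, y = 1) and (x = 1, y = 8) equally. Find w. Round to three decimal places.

Indifference: w·3 + (1−w)·1 = w·1 + (1−w)·8.
Rearranging, 2·w − 7·(1−w) = 0.
The marginal rate of substitution is 7/2, so w = 7/(2+7) = 0.778.

w = 0.778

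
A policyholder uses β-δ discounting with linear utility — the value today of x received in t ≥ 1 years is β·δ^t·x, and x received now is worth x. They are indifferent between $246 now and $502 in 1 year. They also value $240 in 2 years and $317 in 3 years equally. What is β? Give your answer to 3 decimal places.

β ≈ 0.647

Both payoffs in the second observation are in the future, so β drops out: δ^2·240 = δ^3·317 ⇒ δ = 240/317 = 0.75710.
Substituting δ into 246 = β·δ·502: β = 246/(380.063) ≈ 0.647.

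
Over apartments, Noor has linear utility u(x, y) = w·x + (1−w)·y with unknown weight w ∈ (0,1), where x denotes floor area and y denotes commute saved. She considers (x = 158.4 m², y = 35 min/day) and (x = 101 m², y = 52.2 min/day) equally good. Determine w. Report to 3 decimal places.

Indifference: w·158.4 + (1−w)·35 = w·101 + (1−w)·52.2.
Rearranging, 57.4·w − 17.2·(1−w) = 0.
So w/(1−w) = 17.2/57.4 = 0.2997, giving w = 17.2/(57.4+17.2) = 0.231.

w = 0.231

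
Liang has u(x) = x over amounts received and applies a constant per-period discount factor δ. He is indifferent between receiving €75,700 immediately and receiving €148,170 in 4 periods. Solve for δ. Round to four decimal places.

The payoff in 4 periods is discounted by δ^4, so u(75700) = δ^4·u(148170) and δ^4 = u(75700)/u(148170).
With u(x) = x: δ^4 = 75700/148170 = 0.51090.
So δ = 0.51090^(1/4) ≈ 0.8454.

δ ≈ 0.8454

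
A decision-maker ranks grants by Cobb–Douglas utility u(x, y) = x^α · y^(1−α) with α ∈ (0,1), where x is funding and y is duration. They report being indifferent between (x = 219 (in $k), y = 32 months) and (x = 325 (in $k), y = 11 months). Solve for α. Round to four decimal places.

α ≈ 0.7301

Indifference: 219^α · 32^(1−α) = 325^α · 11^(1−α).
Rearrange to (219/325)^α = (11/32)^(1−α) and take logs: α·-0.3947535 = (1−α)·-1.0678406.
So α/(1−α) = (-1.0678406)/(-0.3947535) = 2.7050820, and α = 2.7050820/3.7050820 ≈ 0.7301.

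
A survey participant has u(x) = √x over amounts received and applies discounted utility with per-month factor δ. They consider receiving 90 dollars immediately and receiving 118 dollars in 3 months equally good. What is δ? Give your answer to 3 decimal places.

Indifference means u(90) = δ^3 · u(118), so δ^3 = u(90)/u(118).
Since u(x) = √x, δ^3 = √(90/118) = 0.87333.
Taking the cube root: δ = 0.87333^(1/3) ≈ 0.956.

δ ≈ 0.956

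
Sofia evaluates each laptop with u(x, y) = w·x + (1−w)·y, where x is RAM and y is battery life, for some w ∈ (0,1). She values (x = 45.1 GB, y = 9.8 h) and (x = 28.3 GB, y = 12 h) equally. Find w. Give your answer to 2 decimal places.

w = 0.12

Indifference: w·45.1 + (1−w)·9.8 = w·28.3 + (1−w)·12.
w·(45.1−28.3) = (1−w)·(12−9.8), i.e. w·16.8 = (1−w)·2.2.
Hence w = 2.2/(16.8+2.2) = 2.2/19 = 0.12.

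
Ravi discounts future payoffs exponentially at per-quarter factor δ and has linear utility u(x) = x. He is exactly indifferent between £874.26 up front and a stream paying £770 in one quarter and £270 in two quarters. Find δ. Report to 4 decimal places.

δ ≈ 0.8700

The stream is worth 770δ + 270δ² today, so 770δ + 270δ² = 874.26.
So 270δ² + 770δ − 874.26 = 0.
By the quadratic formula (taking the positive root), δ = (−770 + √1537100.80) / 540 ≈ 0.8700.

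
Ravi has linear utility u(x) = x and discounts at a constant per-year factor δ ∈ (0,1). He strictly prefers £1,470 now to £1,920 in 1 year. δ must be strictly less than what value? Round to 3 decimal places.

The preference means 1470 > δ·1920.
So δ < 1470/1920 = 0.76562.

δ < 0.766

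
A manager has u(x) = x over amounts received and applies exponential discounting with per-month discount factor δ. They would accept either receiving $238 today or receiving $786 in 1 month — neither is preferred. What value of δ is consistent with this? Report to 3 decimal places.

δ ≈ 0.303

Equating discounted utilities: u(238) = δ·u(786) ⇒ δ = u(238)/u(786).
With u(x) = x: δ = 238/786 = 0.30280.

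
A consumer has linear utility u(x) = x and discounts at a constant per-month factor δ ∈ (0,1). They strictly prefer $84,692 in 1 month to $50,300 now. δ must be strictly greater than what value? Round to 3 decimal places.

Comparing present values: 50300 < δ·84692.
So δ > 50300/84692 = 0.59392.

δ > 0.594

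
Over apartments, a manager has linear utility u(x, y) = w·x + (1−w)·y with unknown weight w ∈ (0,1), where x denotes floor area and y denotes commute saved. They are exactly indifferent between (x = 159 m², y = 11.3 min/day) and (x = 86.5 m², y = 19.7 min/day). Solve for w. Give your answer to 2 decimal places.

u(159,11.3) = u(86.5,19.7) means w·159 + (1−w)·11.3 = w·86.5 + (1−w)·19.7.
w·(159−86.5) = (1−w)·(19.7−11.3), i.e. w·72.5 = (1−w)·8.4.
So w/(1−w) = 8.4/72.5 = 0.1159, giving w = 8.4/(72.5+8.4) = 0.10.

w = 0.10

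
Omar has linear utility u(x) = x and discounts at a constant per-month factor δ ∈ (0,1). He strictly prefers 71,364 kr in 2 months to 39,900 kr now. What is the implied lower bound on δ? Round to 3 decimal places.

Under u(x) = x this choice says 39900 < δ^2·71364.
Dividing by 71364: δ^2 > 0.55911. Both sides are positive, so the square root keeps the direction.
δ > (39900/71364)^(1/2) ≈ 0.748.

δ > 0.748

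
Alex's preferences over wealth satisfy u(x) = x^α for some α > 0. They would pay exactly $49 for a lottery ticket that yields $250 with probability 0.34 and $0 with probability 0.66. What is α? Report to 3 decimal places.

α ≈ 0.662

EU(lottery) = 0.34·250^α + 0.66·0 = 0.34·250^α.
Setting u(49) equal to that: 49^α = 0.34·250^α ⇒ (49/250)^α = 0.34.
Taking logs: α·ln(49/250) = ln(0.34), so α = -1.078810 / -1.629641 ≈ 0.662.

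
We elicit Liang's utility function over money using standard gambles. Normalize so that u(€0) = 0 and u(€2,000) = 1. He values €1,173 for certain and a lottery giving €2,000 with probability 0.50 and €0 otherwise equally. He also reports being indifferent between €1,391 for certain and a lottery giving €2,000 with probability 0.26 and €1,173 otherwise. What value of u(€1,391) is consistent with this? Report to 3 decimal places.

0.630

First, u(€1,173) = 0.50·u(€2,000) + 0.50·u(€0) = 0.50.
Then u(€1,391) = 0.26·u(€2,000) + 0.74·u(€1,173) = 0.26·1.00 + 0.74·0.50 = 0.6300.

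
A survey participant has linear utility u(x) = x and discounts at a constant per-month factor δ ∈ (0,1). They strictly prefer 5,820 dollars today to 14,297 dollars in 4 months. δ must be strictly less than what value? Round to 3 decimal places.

δ < 0.799

Under u(x) = x this choice says 5820 > δ^4·14297.
So δ^4 < 5820/14297 = 0.40708; taking the 4th root of both positive sides preserves the inequality.
δ < (5820/14297)^(1/4) ≈ 0.799.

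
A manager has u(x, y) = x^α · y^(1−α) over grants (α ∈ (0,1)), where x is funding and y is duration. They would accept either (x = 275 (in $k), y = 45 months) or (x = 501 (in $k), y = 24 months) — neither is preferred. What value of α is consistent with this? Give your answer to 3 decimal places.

Indifference: 275^α · 45^(1−α) = 501^α · 24^(1−α).
Rearrange to (275/501)^α = (24/45)^(1−α) and take logs: α·-0.599835 = (1−α)·-0.628609.
Thus α·(-1.228444) = -0.628609, so α = -0.628609/-1.228444 ≈ 0.512.

α ≈ 0.512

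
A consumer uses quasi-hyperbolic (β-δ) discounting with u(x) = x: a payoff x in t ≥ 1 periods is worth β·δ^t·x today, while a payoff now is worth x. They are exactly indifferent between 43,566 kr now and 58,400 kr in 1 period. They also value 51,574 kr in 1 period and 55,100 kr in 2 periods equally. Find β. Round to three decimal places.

The second indifference involves only future payoffs, so β cancels: β·δ^1·51574 = β·δ^2·55100, giving δ = 51574/55100 = 0.93601.
The first indifference: 43566 = β·δ·58400, so β = 43566/(δ·58400) = 43566/(0.93601·58400) ≈ 0.797.

β ≈ 0.797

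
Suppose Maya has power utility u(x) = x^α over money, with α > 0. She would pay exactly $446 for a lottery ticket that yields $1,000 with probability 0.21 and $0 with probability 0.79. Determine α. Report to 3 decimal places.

α ≈ 1.933

The lottery's expected utility is 0.21·u(1000) + 0.79·u(0) = 0.21·1000^α (since u(0) = 0 for α > 0).
Equating: 446^α = 0.21·1000^α, i.e. 0.4460^α = 0.21.
Take logs: α = ln 0.21 / ln(446/1000) ≈ 1.93284.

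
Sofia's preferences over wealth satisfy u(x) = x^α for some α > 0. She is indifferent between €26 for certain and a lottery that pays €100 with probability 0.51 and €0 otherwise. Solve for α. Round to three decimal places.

α ≈ 0.500

The lottery's expected utility is 0.51·u(100) + 0.49·u(0) = 0.51·100^α (since u(0) = 0 for α > 0).
Equating: 26^α = 0.51·100^α, i.e. 0.2600^α = 0.51.
Taking logs: α·ln(26/100) = ln(0.51), so α = -0.673345 / -1.347074 ≈ 0.500.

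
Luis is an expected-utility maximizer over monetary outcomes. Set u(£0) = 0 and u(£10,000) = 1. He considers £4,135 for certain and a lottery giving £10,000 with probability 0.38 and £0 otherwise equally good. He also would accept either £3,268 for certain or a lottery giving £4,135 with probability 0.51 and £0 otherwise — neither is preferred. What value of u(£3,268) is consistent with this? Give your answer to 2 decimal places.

The first gamble pins u(£4,135): it must equal 0.38·1 + 0.62·0 = 0.38.
Then u(£3,268) = 0.51·u(£4,135) + 0.49·u(£0) = 0.51·0.38 + 0.49·0.00 = 0.1938.

0.19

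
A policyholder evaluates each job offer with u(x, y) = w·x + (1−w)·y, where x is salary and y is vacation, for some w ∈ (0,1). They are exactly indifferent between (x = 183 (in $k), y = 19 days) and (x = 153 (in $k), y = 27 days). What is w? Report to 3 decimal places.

w = 0.211

Indifference: w·183 + (1−w)·19 = w·153 + (1−w)·27.
Rearranging, 30·w − 8·(1−w) = 0.
Hence w = 8/(30+8) = 8/38 = 0.211.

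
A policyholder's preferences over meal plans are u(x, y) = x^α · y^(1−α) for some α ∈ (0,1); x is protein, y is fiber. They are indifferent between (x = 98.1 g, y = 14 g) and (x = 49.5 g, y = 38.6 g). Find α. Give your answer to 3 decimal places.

α ≈ 0.597

Set the two utilities equal: 98.1^α·14^(1−α) = 49.5^α·38.6^(1−α).
Taking logs: α·ln 98.1 + (1−α)·ln 14 = α·ln 49.5 + (1−α)·ln 38.6, i.e. α·0.684015 = (1−α)·1.014195.
With A = 0.684015 and B = 1.014195: α·A = (1−α)·B, so α = B/(A+B) = 1.014195/1.698210 ≈ 0.597.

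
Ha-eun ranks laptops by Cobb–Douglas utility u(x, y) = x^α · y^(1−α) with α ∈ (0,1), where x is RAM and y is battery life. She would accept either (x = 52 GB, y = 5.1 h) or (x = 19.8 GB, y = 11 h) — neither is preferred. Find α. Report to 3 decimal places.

α ≈ 0.443

Set the two utilities equal: 52^α·5.1^(1−α) = 19.8^α·11^(1−α).
Rearrange to (52/19.8)^α = (11/5.1)^(1−α) and take logs: α·0.965562 = (1−α)·0.768655.
With A = 0.965562 and B = 0.768655: α·A = (1−α)·B, so α = B/(A+B) = 0.768655/1.734217 ≈ 0.443.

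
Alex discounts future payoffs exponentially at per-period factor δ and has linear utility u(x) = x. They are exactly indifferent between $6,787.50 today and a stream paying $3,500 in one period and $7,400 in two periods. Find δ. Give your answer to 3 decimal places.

δ ≈ 0.750

Equating present values: 6787.50 = 3500δ + 7400δ².
So 7400δ² + 3500δ − 6787.50 = 0.
By the quadratic formula (taking the positive root), δ = (−3500 + √213160000.00) / 14800 ≈ 0.750.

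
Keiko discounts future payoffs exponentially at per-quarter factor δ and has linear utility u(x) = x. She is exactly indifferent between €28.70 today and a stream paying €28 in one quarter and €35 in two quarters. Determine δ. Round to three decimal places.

The stream is worth 28δ + 35δ² today, so 28δ + 35δ² = 28.70.
That is, 35δ² + 28δ − 28.70 = 0, a quadratic in δ.
By the quadratic formula (taking the positive root), δ = (−28 + √4802.00) / 70 ≈ 0.590.

δ ≈ 0.590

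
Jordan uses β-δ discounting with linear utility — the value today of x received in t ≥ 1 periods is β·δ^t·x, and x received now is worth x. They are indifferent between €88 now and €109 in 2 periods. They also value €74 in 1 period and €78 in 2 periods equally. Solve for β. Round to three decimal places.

Both payoffs in the second observation are in the future, so β drops out: δ^1·74 = δ^2·78 ⇒ δ = 74/78 = 0.94872.
The first indifference: 88 = β·δ^2·109, so β = 88/(δ^2·109) = 88/(0.90007·109) ≈ 0.897.

β ≈ 0.897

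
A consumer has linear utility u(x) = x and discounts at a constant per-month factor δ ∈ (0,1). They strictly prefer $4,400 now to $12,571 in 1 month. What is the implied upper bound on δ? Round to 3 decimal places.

Under u(x) = x this choice says 4400 > δ·12571.
Dividing through by 12571 gives δ < 0.35001.

δ < 0.350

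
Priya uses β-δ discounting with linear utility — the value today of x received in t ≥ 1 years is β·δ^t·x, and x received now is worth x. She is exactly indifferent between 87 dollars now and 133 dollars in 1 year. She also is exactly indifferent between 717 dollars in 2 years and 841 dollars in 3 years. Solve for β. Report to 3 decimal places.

Both payoffs in the second observation are in the future, so β drops out: δ^2·717 = δ^3·841 ⇒ δ = 717/841 = 0.85256.
The first indifference: 87 = β·δ·133, so β = 87/(δ·133) = 87/(0.85256·133) ≈ 0.767.

β ≈ 0.767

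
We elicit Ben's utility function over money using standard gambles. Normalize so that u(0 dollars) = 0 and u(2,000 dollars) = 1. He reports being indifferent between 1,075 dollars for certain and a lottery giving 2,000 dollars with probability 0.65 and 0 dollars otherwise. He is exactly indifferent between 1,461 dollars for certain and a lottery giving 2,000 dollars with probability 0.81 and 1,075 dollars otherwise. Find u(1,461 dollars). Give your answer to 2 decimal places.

0.93

First, u(1,075 dollars) = 0.65·u(2,000 dollars) + 0.35·u(0 dollars) = 0.65.
Then u(1,461 dollars) = 0.81·u(2,000 dollars) + 0.19·u(1,075 dollars) = 0.81·1.00 + 0.19·0.65 = 0.9335.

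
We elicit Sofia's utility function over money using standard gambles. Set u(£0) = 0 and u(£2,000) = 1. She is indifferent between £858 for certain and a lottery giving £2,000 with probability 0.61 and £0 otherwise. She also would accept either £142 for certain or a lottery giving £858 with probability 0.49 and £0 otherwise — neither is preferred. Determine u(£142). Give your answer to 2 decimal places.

First, u(£858) = 0.61·u(£2,000) + 0.39·u(£0) = 0.61.
Chaining: u(£142) = 0.49·0.61 + 0.51·0.00 = 0.2989.

0.30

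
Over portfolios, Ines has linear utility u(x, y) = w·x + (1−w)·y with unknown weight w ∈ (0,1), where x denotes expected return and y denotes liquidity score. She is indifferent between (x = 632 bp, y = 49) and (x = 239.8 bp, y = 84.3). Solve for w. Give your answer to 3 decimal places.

Equating utilities: w·632 + (1−w)·49 = w·239.8 + (1−w)·84.3.
Rearranging, 392.2·w − 35.3·(1−w) = 0.
Hence w = 35.3/(392.2+35.3) = 35.3/427.5 = 0.083.

w = 0.083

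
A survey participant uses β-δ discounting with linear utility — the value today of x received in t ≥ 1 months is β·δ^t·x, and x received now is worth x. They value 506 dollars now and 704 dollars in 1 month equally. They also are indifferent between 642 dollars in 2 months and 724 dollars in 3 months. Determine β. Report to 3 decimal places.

Both payoffs in the second observation are in the future, so β drops out: δ^2·642 = δ^3·724 ⇒ δ = 642/724 = 0.88674.
Now use the now-vs-future pair: 506 = β·δ·704 gives β = 506/(0.88674·704) ≈ 0.811.

β ≈ 0.811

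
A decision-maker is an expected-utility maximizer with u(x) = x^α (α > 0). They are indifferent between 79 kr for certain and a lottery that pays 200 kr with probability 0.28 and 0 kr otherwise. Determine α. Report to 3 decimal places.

Since u(0) = 0, the lottery's EU is 0.28·200^α.
Setting u(79) equal to that: 79^α = 0.28·200^α ⇒ (79/200)^α = 0.28.
Take logs: α = ln 0.28 / ln(79/200) ≈ 1.37045.

α ≈ 1.370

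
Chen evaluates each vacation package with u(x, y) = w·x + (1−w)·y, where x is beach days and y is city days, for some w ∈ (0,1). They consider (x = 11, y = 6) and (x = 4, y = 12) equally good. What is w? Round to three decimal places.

Indifference: w·11 + (1−w)·6 = w·4 + (1−w)·12.
Collecting terms: w·7 = (1−w)·6.
Hence w = 6/(7+6) = 6/13 = 0.462.

w = 0.462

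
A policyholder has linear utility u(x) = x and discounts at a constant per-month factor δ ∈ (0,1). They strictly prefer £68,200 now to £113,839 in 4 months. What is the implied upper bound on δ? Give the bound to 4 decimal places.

δ < 0.8798

Comparing present values: 68200 > δ^4·113839.
Hence δ^4 < 68200/113839 = 0.59909, and x ↦ x^(1/4) is increasing on (0,∞).
δ < 0.59909^(1/4) = 0.8798.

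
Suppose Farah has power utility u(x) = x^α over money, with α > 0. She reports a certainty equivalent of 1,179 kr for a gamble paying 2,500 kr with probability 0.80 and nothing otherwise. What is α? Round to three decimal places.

α ≈ 0.297

EU(lottery) = 0.80·2500^α + 0.20·0 = 0.80·2500^α.
Indifference: 1179^α = 0.80·2500^α, so (1179/2500)^α = 0.80.
Taking logs: α·ln(1179/2500) = ln(0.80), so α = -0.223144 / -0.751624 ≈ 0.297.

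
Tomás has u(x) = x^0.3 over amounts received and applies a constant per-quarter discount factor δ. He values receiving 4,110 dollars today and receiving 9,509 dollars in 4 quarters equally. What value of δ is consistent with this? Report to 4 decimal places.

The payoff in 4 quarters is discounted by δ^4, so u(4110) = δ^4·u(9509) and δ^4 = u(4110)/u(9509).
With u(x) = x^0.3: δ^4 = 4110^0.3/9509^0.3 = (4110/9509)^0.3 = 0.77752.
Hence δ = (0.77752)^(1/4) = 0.939027.

δ ≈ 0.9390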